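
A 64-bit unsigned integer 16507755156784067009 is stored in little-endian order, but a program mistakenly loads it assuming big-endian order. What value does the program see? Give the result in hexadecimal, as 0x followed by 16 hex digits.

16507755156784067009 in 64-bit hexadecimal is 0xE51753DA6F3CB1C1.
Stored little-endian, the bytes at ascending addresses are C1 B1 3C 6F DA 53 17 E5.
Read back as big-endian, the last byte is least significant, giving 0xC1B13C6FDA5317E5.

0xC1B13C6FDA5317E5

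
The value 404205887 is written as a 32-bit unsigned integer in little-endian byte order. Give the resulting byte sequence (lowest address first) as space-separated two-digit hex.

3F B1 17 18

404205887 in hexadecimal, padded to 32 bits, is 0x1817B13F.
Split into bytes (most-significant first): 18 17 B1 3F.
Little-endian: lowest address holds the least-significant byte.
So at ascending addresses the bytes are 3F B1 17 18.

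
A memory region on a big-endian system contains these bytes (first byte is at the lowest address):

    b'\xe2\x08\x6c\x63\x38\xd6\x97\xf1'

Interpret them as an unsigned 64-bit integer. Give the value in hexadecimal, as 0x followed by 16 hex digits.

In big-endian order the high byte comes first in memory.
The bytes are already most-significant first: 0xE2086C6338D697F1.

0xE2086C6338D697F1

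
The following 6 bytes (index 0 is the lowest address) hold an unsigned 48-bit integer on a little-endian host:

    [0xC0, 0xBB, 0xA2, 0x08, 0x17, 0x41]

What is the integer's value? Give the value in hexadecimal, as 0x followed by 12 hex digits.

0x411708A2BBC0

Little-endian: lowest address holds the least-significant byte.
Reassemble most-significant byte first: 41 17 08 A2 BB C0 → 0x411708A2BBC0.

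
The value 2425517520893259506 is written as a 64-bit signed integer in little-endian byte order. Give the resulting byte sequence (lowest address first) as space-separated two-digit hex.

F2 2E 54 95 55 2B A9 21

2425517520893259506 in hexadecimal, padded to 64 bits, is 0x21A92B5595542EF2.
Split into bytes (most-significant first): 21 A9 2B 55 95 54 2E F2.
In little-endian order the low byte comes first in memory.
So at ascending addresses the bytes are F2 2E 54 95 55 2B A9 21.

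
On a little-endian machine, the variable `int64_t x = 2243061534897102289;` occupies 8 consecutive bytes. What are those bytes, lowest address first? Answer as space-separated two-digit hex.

2243061534897102289 in hexadecimal, padded to 64 bits, is 0x1F20F494ECE25DD1.
Split into bytes (most-significant first): 1F 20 F4 94 EC E2 5D D1.
Little-endian stores the least-significant byte at the lowest address.
So at ascending addresses the bytes are D1 5D E2 EC 94 F4 20 1F.

D1 5D E2 EC 94 F4 20 1F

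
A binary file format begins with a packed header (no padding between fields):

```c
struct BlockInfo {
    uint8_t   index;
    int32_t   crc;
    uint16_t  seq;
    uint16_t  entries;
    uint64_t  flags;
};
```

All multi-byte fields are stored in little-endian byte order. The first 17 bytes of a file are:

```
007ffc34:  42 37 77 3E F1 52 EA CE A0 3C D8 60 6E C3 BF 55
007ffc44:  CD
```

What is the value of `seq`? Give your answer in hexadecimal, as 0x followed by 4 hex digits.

0xEA52

`seq` follows `index` (1 B), `crc` (4 B), so it starts at offset 1 + 4 = 5 and occupies 2 bytes.
Bytes at offsets 5..6: 52 EA.
Little-endian stores the least-significant byte at the lowest address.
Reassemble most-significant byte first: EA 52 → 0xEA52.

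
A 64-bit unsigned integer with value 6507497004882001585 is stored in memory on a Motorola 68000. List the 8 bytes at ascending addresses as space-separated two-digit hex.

5A 4F 46 0C 38 E8 FE B1

6507497004882001585 in hexadecimal, padded to 64 bits, is 0x5A4F460C38E8FEB1.
Split into bytes (most-significant first): 5A 4F 46 0C 38 E8 FE B1.
Big-endian stores the most-significant byte at the lowest address.
So the memory order matches the most-significant-first order: 5A 4F 46 0C 38 E8 FE B1.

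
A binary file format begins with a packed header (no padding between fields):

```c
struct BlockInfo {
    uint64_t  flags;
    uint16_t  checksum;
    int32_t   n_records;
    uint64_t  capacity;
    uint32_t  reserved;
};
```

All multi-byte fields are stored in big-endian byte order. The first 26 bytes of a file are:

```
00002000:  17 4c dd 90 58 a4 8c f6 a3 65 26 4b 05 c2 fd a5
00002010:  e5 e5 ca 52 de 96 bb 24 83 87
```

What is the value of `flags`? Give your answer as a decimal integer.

1678960373134560502

`flags` is the first field, at byte offset 0, occupying 8 bytes.
Bytes at offsets 0..7: 17 4C DD 90 58 A4 8C F6.
Big-endian stores the most-significant byte at the lowest address.
The bytes are already most-significant first: 0x174CDD9058A48CF6.
0x174CDD9058A48CF6 = 1678960373134560502.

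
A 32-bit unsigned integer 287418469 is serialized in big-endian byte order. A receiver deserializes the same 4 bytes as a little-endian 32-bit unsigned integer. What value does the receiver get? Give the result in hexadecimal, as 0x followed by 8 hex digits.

287418469 in 32-bit hexadecimal is 0x1121A865.
Stored big-endian, the bytes at ascending addresses are 11 21 A8 65.
Read back as little-endian, the first byte is least significant, giving 0x65A82111.

0x65A82111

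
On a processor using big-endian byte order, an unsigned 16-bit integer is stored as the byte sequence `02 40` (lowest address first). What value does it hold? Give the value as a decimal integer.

576

Big-endian stores the most-significant byte at the lowest address.
The bytes are already most-significant first: 0x0240.
0x0240 = 576.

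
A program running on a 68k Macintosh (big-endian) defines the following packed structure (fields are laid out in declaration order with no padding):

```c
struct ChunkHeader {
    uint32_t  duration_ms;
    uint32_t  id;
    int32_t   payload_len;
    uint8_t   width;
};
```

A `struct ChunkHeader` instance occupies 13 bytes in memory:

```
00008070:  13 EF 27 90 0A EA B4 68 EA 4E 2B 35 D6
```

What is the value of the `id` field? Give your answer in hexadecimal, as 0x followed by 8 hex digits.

0x0AEAB468

`id` follows `duration_ms` (4 bytes), so it starts at byte offset 4 and occupies 4 bytes.
Bytes at offsets 4..7: 0A EA B4 68.
In big-endian order the high byte comes first in memory.
The bytes are already most-significant first: 0x0AEAB468.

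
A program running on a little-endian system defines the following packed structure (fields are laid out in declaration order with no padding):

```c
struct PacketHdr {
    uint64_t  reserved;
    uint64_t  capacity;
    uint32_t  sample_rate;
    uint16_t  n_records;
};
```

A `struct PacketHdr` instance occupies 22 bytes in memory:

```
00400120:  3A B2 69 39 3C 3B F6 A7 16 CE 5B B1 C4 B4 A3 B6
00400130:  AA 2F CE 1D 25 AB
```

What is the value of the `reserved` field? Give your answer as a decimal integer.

12102926178452091450

`reserved` is the first field, at byte offset 0, occupying 8 bytes.
Bytes at offsets 0..7: 3A B2 69 39 3C 3B F6 A7.
Little-endian: lowest address holds the least-significant byte.
Reassemble most-significant byte first: A7 F6 3B 3C 39 69 B2 3A → 0xA7F63B3C3969B23A.
0xA7F63B3C3969B23A = 12102926178452091450.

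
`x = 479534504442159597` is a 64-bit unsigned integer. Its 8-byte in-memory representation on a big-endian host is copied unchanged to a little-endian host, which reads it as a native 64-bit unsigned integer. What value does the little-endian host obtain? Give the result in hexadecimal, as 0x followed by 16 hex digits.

0xED61D15217A6A706

479534504442159597 in 64-bit hexadecimal is 0x06A7A61752D161ED.
Stored big-endian, the bytes at ascending addresses are 06 A7 A6 17 52 D1 61 ED.
Read back as little-endian, the first byte is least significant, giving 0xED61D15217A6A706.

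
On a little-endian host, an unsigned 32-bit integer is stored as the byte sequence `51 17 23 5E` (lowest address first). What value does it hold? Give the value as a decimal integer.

1579358033

In little-endian order the low byte comes first in memory.
Reassemble most-significant byte first: 5E 23 17 51 → 0x5E231751.
0x5E231751 = 1579358033.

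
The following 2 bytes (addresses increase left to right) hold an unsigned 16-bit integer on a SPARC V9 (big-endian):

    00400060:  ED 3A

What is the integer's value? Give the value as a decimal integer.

Big-endian stores the most-significant byte at the lowest address.
The bytes are already most-significant first: 0xED3A.
0xED3A = 60730.

60730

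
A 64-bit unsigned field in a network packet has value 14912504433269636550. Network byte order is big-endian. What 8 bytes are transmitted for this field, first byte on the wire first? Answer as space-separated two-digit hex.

CE F3 DB C5 B0 79 7D C6

14912504433269636550 in hexadecimal, padded to 64 bits, is 0xCEF3DBC5B0797DC6.
Split into bytes (most-significant first): CE F3 DB C5 B0 79 7D C6.
Big-endian: lowest address holds the most-significant byte.
So the memory order matches the most-significant-first order: CE F3 DB C5 B0 79 7D C6.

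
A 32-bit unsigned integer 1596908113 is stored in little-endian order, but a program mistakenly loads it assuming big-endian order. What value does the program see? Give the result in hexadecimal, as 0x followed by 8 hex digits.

1596908113 in 32-bit hexadecimal is 0x5F2EE251.
Stored little-endian, the bytes at ascending addresses are 51 E2 2E 5F.
Read back as big-endian, the last byte is least significant, giving 0x51E22E5F.

0x51E22E5F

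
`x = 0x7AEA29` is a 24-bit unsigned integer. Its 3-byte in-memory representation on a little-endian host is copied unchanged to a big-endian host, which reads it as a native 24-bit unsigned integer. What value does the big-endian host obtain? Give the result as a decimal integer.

2747002

Stored little-endian, the bytes at ascending addresses are 29 EA 7A.
Read back as big-endian, the last byte is least significant, giving 0x29EA7A.
0x29EA7A = 2747002.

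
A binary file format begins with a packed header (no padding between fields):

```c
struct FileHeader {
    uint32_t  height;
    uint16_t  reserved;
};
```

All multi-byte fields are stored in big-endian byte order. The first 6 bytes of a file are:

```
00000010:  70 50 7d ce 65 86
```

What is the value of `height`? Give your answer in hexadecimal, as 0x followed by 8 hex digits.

`height` is the first field, at byte offset 0, occupying 4 bytes.
Bytes at offsets 0..3: 70 50 7D CE.
Big-endian stores the most-significant byte at the lowest address.
The bytes are already most-significant first: 0x70507DCE.

0x70507DCE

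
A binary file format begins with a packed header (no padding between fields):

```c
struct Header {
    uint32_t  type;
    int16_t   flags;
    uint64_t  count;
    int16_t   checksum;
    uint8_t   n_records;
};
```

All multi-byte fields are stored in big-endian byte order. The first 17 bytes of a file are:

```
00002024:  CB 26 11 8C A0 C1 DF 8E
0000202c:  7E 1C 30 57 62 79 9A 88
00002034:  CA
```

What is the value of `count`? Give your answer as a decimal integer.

`count` follows `type` (4 B), `flags` (2 B), so it starts at offset 4 + 2 = 6 and occupies 8 bytes.
Bytes at offsets 6..13: DF 8E 7E 1C 30 57 62 79.
In big-endian order the high byte comes first in memory.
The bytes are already most-significant first: 0xDF8E7E1C30576279.
0xDF8E7E1C30576279 = 16108951576686060153.

16108951576686060153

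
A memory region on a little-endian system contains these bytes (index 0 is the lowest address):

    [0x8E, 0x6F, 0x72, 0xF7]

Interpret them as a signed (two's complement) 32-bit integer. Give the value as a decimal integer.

Little-endian stores the least-significant byte at the lowest address.
Reassemble most-significant byte first: F7 72 6F 8E → 0xF7726F8E.
Top bit is set, so as a signed 32-bit value this is 0xF7726F8E − 2^32 = -143495282.

-143495282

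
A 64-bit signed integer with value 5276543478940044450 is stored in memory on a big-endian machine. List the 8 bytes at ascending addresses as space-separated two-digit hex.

5276543478940044450 in hexadecimal, padded to 64 bits, is 0x493A0C5678200CA2.
Split into bytes (most-significant first): 49 3A 0C 56 78 20 0C A2.
Big-endian: lowest address holds the most-significant byte.
So the memory order matches the most-significant-first order: 49 3A 0C 56 78 20 0C A2.

49 3A 0C 56 78 20 0C A2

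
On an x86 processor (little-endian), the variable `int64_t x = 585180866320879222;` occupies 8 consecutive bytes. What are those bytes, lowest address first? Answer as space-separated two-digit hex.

585180866320879222 in hexadecimal, padded to 64 bits, is 0x081EFAE5C2694E76.
Split into bytes (most-significant first): 08 1E FA E5 C2 69 4E 76.
In little-endian order the low byte comes first in memory.
So at ascending addresses the bytes are 76 4E 69 C2 E5 FA 1E 08.

76 4E 69 C2 E5 FA 1E 08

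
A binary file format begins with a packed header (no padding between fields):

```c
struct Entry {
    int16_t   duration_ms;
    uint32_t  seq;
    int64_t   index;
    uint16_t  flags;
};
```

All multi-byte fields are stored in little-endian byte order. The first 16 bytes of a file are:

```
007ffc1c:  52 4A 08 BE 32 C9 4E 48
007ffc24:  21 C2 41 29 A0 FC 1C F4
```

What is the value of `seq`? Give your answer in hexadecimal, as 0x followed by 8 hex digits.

`seq` follows `duration_ms` (2 bytes), so it starts at byte offset 2 and occupies 4 bytes.
Bytes at offsets 2..5: 08 BE 32 C9.
Little-endian: lowest address holds the least-significant byte.
Reassemble most-significant byte first: C9 32 BE 08 → 0xC932BE08.

0xC932BE08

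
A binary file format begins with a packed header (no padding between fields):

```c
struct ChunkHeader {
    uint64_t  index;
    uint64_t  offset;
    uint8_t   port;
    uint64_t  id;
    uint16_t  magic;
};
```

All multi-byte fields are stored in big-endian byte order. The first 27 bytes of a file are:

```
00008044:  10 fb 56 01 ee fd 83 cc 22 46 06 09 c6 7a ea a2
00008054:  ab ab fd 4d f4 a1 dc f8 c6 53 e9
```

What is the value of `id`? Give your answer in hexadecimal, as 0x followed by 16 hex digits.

0xABFD4DF4A1DCF8C6

`id` follows `index` (8 B), `offset` (8 B), `port` (1 B), so it starts at offset 8 + 8 + 1 = 17 and occupies 8 bytes.
Bytes at offsets 17..24: AB FD 4D F4 A1 DC F8 C6.
In big-endian order the high byte comes first in memory.
The bytes are already most-significant first: 0xABFD4DF4A1DCF8C6.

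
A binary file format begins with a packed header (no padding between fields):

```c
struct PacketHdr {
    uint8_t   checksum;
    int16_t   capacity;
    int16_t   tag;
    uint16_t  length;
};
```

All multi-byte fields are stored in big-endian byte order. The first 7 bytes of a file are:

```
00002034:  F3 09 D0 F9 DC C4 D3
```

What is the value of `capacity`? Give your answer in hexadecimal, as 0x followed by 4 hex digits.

0x09D0

`capacity` follows `checksum` (1 byte), so it starts at byte offset 1 and occupies 2 bytes.
Bytes at offsets 1..2: 09 D0.
In big-endian order the high byte comes first in memory.
The bytes are already most-significant first: 0x09D0.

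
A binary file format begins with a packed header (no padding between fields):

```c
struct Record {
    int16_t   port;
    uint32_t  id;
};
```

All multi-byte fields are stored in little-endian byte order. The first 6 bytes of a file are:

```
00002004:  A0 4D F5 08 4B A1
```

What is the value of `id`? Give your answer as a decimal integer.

2706049269

`id` follows `port` (2 bytes), so it starts at byte offset 2 and occupies 4 bytes.
Bytes at offsets 2..5: F5 08 4B A1.
In little-endian order the low byte comes first in memory.
Reassemble most-significant byte first: A1 4B 08 F5 → 0xA14B08F5.
0xA14B08F5 = 2706049269.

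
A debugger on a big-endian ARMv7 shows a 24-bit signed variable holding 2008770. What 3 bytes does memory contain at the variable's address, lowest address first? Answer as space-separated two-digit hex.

2008770 in hexadecimal, padded to 24 bits, is 0x1EA6C2.
Split into bytes (most-significant first): 1E A6 C2.
Big-endian stores the most-significant byte at the lowest address.
So the memory order matches the most-significant-first order: 1E A6 C2.

1E A6 C2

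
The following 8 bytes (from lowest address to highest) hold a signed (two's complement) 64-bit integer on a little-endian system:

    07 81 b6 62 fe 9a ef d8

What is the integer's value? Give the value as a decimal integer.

In little-endian order the low byte comes first in memory.
Reassemble most-significant byte first: D8 EF 9A FE 62 B6 81 07 → 0xD8EF9AFE62B68107.
Top bit is set, so as a signed 64-bit value this is 0xD8EF9AFE62B68107 − 2^64 = -2814860824714772217.

-2814860824714772217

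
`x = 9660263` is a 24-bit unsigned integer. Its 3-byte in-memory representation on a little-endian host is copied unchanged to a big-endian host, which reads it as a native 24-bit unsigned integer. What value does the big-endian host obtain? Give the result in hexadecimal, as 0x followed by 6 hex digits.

0x676793

9660263 in 24-bit hexadecimal is 0x936767.
Stored little-endian, the bytes at ascending addresses are 67 67 93.
Read back as big-endian, the last byte is least significant, giving 0x676793.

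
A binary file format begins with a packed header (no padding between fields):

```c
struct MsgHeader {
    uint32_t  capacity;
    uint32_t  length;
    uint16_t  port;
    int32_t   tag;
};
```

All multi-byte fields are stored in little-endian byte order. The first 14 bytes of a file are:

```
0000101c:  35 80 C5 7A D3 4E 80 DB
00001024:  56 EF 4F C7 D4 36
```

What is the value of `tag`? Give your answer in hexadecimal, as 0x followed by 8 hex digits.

`tag` follows `capacity` (4 B), `length` (4 B), `port` (2 B), so it starts at offset 4 + 4 + 2 = 10 and occupies 4 bytes.
Bytes at offsets 10..13: 4F C7 D4 36.
Little-endian: lowest address holds the least-significant byte.
Reassemble most-significant byte first: 36 D4 C7 4F → 0x36D4C74F.

0x36D4C74F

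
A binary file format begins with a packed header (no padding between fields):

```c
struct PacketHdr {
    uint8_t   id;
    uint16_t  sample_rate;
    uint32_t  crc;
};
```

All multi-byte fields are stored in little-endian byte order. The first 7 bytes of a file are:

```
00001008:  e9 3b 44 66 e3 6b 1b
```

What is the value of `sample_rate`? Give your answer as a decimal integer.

`sample_rate` follows `id` (1 byte), so it starts at byte offset 1 and occupies 2 bytes.
Bytes at offsets 1..2: 3B 44.
In little-endian order the low byte comes first in memory.
Reassemble most-significant byte first: 44 3B → 0x443B.
0x443B = 17467.

17467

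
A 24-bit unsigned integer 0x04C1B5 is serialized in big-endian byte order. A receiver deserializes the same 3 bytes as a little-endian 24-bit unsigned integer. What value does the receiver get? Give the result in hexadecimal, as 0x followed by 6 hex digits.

0xB5C104

Stored big-endian, the bytes at ascending addresses are 04 C1 B5.
Read back as little-endian, the first byte is least significant, giving 0xB5C104.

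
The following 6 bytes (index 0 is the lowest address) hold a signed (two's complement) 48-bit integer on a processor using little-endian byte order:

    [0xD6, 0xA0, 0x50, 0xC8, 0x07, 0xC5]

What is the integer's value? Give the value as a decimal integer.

-64837760540458

In little-endian order the low byte comes first in memory.
Reassemble most-significant byte first: C5 07 C8 50 A0 D6 → 0xC507C850A0D6.
Top bit is set, so as a signed 48-bit value this is 0xC507C850A0D6 − 2^48 = -64837760540458.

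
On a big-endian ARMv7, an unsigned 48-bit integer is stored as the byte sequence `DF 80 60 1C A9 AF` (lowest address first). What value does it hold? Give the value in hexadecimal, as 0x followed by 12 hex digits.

0xDF80601CA9AF

In big-endian order the high byte comes first in memory.
The bytes are already most-significant first: 0xDF80601CA9AF.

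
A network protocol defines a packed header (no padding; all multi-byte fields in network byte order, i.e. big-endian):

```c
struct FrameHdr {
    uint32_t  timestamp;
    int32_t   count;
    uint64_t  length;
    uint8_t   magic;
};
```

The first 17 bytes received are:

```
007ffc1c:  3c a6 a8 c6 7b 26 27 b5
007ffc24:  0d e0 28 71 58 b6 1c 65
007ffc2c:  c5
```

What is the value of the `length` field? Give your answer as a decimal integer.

999843584560995429

`length` follows `timestamp` (4 B), `count` (4 B), so it starts at offset 4 + 4 = 8 and occupies 8 bytes.
Bytes at offsets 8..15: 0D E0 28 71 58 B6 1C 65.
In big-endian order the high byte comes first in memory.
The bytes are already most-significant first: 0x0DE0287158B61C65.
0x0DE0287158B61C65 = 999843584560995429.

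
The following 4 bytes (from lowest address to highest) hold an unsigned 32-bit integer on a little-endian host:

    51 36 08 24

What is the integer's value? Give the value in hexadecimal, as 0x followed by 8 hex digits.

Little-endian: lowest address holds the least-significant byte.
Reassemble most-significant byte first: 24 08 36 51 → 0x24083651.

0x24083651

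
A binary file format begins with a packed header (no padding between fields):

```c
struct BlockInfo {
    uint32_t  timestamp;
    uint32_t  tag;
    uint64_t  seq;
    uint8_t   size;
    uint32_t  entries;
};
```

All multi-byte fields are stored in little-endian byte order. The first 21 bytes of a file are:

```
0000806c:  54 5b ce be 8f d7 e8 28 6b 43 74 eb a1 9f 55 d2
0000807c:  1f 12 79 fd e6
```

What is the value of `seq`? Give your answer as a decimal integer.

`seq` follows `timestamp` (4 B), `tag` (4 B), so it starts at offset 4 + 4 = 8 and occupies 8 bytes.
Bytes at offsets 8..15: 6B 43 74 EB A1 9F 55 D2.
In little-endian order the low byte comes first in memory.
Reassemble most-significant byte first: D2 55 9F A1 EB 74 43 6B → 0xD2559FA1EB74436B.
0xD2559FA1EB74436B = 15156195638774088555.

15156195638774088555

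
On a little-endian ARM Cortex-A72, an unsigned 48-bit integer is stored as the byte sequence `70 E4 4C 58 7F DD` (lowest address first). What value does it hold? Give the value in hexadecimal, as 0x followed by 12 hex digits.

Little-endian stores the least-significant byte at the lowest address.
Reassemble most-significant byte first: DD 7F 58 4C E4 70 → 0xDD7F584CE470.

0xDD7F584CE470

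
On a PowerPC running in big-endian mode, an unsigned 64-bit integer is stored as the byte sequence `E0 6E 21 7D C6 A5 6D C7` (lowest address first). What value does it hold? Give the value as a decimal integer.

In big-endian order the high byte comes first in memory.
The bytes are already most-significant first: 0xE06E217DC6A56DC7.
0xE06E217DC6A56DC7 = 16171900136021388743.

16171900136021388743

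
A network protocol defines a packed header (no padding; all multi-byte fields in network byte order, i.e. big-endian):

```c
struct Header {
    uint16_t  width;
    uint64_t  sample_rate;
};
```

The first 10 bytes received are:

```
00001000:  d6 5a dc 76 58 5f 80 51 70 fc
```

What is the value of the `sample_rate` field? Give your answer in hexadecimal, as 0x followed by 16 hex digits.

0xDC76585F805170FC

`sample_rate` follows `width` (2 bytes), so it starts at byte offset 2 and occupies 8 bytes.
Bytes at offsets 2..9: DC 76 58 5F 80 51 70 FC.
In big-endian order the high byte comes first in memory.
The bytes are already most-significant first: 0xDC76585F805170FC.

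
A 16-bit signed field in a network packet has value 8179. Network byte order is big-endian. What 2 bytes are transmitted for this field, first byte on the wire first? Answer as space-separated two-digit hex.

1F F3

8179 in hexadecimal, padded to 16 bits, is 0x1FF3.
Split into bytes (most-significant first): 1F F3.
Big-endian: lowest address holds the most-significant byte.
So the memory order matches the most-significant-first order: 1F F3.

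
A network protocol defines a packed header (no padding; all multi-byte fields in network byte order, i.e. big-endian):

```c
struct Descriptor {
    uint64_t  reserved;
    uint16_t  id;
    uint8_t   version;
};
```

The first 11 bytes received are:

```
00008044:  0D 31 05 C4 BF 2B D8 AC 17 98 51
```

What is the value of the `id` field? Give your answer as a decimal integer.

6040

`id` follows `reserved` (8 bytes), so it starts at byte offset 8 and occupies 2 bytes.
Bytes at offsets 8..9: 17 98.
In big-endian order the high byte comes first in memory.
The bytes are already most-significant first: 0x1798.
0x1798 = 6040.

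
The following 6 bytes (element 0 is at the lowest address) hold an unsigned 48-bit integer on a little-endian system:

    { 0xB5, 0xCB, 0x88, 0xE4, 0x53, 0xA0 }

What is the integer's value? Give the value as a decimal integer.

Little-endian stores the least-significant byte at the lowest address.
Reassemble most-significant byte first: A0 53 E4 88 CB B5 → 0xA053E488CBB5.
0xA053E488CBB5 = 176282176900021.

176282176900021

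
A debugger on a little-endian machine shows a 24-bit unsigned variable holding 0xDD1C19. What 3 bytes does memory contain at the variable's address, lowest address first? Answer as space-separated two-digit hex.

19 1C DD

Split into bytes (most-significant first): DD 1C 19.
Little-endian stores the least-significant byte at the lowest address.
So at ascending addresses the bytes are 19 1C DD.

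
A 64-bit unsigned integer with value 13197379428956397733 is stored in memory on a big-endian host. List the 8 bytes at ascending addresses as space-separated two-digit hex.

B7 26 82 AA FC FE 60 A5

13197379428956397733 in hexadecimal, padded to 64 bits, is 0xB72682AAFCFE60A5.
Split into bytes (most-significant first): B7 26 82 AA FC FE 60 A5.
Big-endian stores the most-significant byte at the lowest address.
So the memory order matches the most-significant-first order: B7 26 82 AA FC FE 60 A5.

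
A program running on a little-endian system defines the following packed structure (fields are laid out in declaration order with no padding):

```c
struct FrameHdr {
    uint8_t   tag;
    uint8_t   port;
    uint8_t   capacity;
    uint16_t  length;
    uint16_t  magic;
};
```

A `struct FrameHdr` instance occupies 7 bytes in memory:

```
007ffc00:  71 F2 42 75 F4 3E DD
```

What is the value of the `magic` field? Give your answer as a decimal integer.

`magic` follows `tag` (1 B), `port` (1 B), `capacity` (1 B), `length` (2 B), so it starts at offset 1 + 1 + 1 + 2 = 5 and occupies 2 bytes.
Bytes at offsets 5..6: 3E DD.
In little-endian order the low byte comes first in memory.
Reassemble most-significant byte first: DD 3E → 0xDD3E.
0xDD3E = 56638.

56638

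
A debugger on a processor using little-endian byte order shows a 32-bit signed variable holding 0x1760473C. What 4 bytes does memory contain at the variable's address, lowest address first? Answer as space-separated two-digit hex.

3C 47 60 17

Split into bytes (most-significant first): 17 60 47 3C.
Little-endian stores the least-significant byte at the lowest address.
So at ascending addresses the bytes are 3C 47 60 17.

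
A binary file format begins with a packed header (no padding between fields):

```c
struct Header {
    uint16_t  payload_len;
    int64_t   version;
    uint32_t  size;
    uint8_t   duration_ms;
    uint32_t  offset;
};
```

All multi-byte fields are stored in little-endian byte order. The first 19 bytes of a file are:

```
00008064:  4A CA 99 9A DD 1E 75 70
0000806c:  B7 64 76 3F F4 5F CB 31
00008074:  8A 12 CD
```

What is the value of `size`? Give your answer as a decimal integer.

`size` follows `payload_len` (2 B), `version` (8 B), so it starts at offset 2 + 8 = 10 and occupies 4 bytes.
Bytes at offsets 10..13: 76 3F F4 5F.
Little-endian: lowest address holds the least-significant byte.
Reassemble most-significant byte first: 5F F4 3F 76 → 0x5FF43F76.
0x5FF43F76 = 1609842550.

1609842550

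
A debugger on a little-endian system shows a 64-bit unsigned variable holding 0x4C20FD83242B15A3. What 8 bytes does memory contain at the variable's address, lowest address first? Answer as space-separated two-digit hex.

Split into bytes (most-significant first): 4C 20 FD 83 24 2B 15 A3.
Little-endian: lowest address holds the least-significant byte.
So at ascending addresses the bytes are A3 15 2B 24 83 FD 20 4C.

A3 15 2B 24 83 FD 20 4C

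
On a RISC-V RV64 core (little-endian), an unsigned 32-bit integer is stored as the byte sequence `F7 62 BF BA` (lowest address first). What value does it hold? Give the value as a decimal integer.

In little-endian order the low byte comes first in memory.
Reassemble most-significant byte first: BA BF 62 F7 → 0xBABF62F7.
0xBABF62F7 = 3133104887.

3133104887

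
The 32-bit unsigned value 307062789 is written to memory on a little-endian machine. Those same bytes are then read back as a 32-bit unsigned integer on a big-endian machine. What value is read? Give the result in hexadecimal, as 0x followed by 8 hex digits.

307062789 in 32-bit hexadecimal is 0x124D6805.
Stored little-endian, the bytes at ascending addresses are 05 68 4D 12.
Read back as big-endian, the last byte is least significant, giving 0x05684D12.

0x05684D12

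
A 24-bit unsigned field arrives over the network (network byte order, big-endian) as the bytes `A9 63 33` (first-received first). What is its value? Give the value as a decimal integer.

In big-endian order the high byte comes first in memory.
The bytes are already most-significant first: 0xA96333.
0xA96333 = 11100979.

11100979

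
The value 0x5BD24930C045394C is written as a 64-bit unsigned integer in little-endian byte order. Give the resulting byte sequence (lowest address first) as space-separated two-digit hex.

Split into bytes (most-significant first): 5B D2 49 30 C0 45 39 4C.
Little-endian: lowest address holds the least-significant byte.
So at ascending addresses the bytes are 4C 39 45 C0 30 49 D2 5B.

4C 39 45 C0 30 49 D2 5B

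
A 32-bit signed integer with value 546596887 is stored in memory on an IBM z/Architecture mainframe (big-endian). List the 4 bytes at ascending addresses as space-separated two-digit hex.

546596887 in hexadecimal, padded to 32 bits, is 0x20946817.
Split into bytes (most-significant first): 20 94 68 17.
Big-endian stores the most-significant byte at the lowest address.
So the memory order matches the most-significant-first order: 20 94 68 17.

20 94 68 17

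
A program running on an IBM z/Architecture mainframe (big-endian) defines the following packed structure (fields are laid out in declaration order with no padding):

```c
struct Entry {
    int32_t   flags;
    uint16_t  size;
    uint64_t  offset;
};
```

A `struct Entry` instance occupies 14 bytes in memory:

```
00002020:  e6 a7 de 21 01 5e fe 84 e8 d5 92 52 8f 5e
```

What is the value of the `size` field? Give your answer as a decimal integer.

`size` follows `flags` (4 bytes), so it starts at byte offset 4 and occupies 2 bytes.
Bytes at offsets 4..5: 01 5E.
In big-endian order the high byte comes first in memory.
The bytes are already most-significant first: 0x015E.
0x015E = 350.

350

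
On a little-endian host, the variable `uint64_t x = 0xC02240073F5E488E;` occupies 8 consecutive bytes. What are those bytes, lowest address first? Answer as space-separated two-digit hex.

8E 48 5E 3F 07 40 22 C0

Split into bytes (most-significant first): C0 22 40 07 3F 5E 48 8E.
Little-endian stores the least-significant byte at the lowest address.
So at ascending addresses the bytes are 8E 48 5E 3F 07 40 22 C0.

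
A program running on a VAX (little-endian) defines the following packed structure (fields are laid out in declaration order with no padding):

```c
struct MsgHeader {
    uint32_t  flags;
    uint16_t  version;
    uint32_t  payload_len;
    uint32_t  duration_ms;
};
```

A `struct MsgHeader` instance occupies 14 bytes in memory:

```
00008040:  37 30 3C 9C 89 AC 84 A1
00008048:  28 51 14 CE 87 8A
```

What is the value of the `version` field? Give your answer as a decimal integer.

44169

`version` follows `flags` (4 bytes), so it starts at byte offset 4 and occupies 2 bytes.
Bytes at offsets 4..5: 89 AC.
In little-endian order the low byte comes first in memory.
Reassemble most-significant byte first: AC 89 → 0xAC89.
0xAC89 = 44169.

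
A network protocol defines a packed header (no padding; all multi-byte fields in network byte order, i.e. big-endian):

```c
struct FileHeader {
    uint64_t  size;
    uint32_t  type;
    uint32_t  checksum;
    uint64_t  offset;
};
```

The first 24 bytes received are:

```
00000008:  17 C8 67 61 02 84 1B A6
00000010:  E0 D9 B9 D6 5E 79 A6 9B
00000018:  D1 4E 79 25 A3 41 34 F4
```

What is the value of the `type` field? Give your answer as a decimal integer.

3772365270

`type` follows `size` (8 bytes), so it starts at byte offset 8 and occupies 4 bytes.
Bytes at offsets 8..11: E0 D9 B9 D6.
Big-endian: lowest address holds the most-significant byte.
The bytes are already most-significant first: 0xE0D9B9D6.
0xE0D9B9D6 = 3772365270.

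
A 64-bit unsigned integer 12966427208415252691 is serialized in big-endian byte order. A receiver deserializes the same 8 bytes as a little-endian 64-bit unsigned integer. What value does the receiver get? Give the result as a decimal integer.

15208811882631721651

12966427208415252691 in 64-bit hexadecimal is 0xB3F200D8D38D10D3.
Stored big-endian, the bytes at ascending addresses are B3 F2 00 D8 D3 8D 10 D3.
Read back as little-endian, the first byte is least significant, giving 0xD3108DD3D800F2B3.
0xD3108DD3D800F2B3 = 15208811882631721651.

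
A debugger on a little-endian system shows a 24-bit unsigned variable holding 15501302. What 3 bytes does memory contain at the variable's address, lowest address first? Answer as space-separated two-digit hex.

F6 87 EC

15501302 in hexadecimal, padded to 24 bits, is 0xEC87F6.
Split into bytes (most-significant first): EC 87 F6.
In little-endian order the low byte comes first in memory.
So at ascending addresses the bytes are F6 87 EC.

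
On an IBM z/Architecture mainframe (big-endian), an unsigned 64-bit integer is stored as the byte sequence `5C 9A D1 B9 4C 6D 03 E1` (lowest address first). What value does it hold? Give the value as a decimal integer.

Big-endian: lowest address holds the most-significant byte.
The bytes are already most-significant first: 0x5C9AD1B94C6D03E1.
0x5C9AD1B94C6D03E1 = 6672876391684178913.

6672876391684178913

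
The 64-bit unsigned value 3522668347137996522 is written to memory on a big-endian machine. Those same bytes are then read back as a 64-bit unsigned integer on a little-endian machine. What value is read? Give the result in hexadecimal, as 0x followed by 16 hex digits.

0xEA36ACA43208E330

3522668347137996522 in 64-bit hexadecimal is 0x30E30832A4AC36EA.
Stored big-endian, the bytes at ascending addresses are 30 E3 08 32 A4 AC 36 EA.
Read back as little-endian, the first byte is least significant, giving 0xEA36ACA43208E330.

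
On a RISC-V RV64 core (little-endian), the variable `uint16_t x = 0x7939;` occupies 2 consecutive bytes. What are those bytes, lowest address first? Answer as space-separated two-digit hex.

Split into bytes (most-significant first): 79 39.
Little-endian stores the least-significant byte at the lowest address.
So at ascending addresses the bytes are 39 79.

39 79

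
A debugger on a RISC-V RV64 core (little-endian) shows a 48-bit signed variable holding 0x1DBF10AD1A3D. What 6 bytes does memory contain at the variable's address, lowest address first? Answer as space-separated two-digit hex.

Split into bytes (most-significant first): 1D BF 10 AD 1A 3D.
In little-endian order the low byte comes first in memory.
So at ascending addresses the bytes are 3D 1A AD 10 BF 1D.

3D 1A AD 10 BF 1D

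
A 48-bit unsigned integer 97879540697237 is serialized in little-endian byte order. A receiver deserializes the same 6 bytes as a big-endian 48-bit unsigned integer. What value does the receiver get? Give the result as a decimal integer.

97879540697237 in 48-bit hexadecimal is 0x59055B410895.
Stored little-endian, the bytes at ascending addresses are 95 08 41 5B 05 59.
Read back as big-endian, the last byte is least significant, giving 0x9508415B0559.
0x9508415B0559 = 163862688761177.

163862688761177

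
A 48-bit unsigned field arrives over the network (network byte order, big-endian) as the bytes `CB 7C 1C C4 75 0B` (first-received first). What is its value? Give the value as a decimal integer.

223733919020299

Big-endian stores the most-significant byte at the lowest address.
The bytes are already most-significant first: 0xCB7C1CC4750B.
0xCB7C1CC4750B = 223733919020299.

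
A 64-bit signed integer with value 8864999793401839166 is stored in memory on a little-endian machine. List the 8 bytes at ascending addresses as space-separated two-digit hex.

3E BE A0 E3 57 CE 06 7B

8864999793401839166 in hexadecimal, padded to 64 bits, is 0x7B06CE57E3A0BE3E.
Split into bytes (most-significant first): 7B 06 CE 57 E3 A0 BE 3E.
In little-endian order the low byte comes first in memory.
So at ascending addresses the bytes are 3E BE A0 E3 57 CE 06 7B.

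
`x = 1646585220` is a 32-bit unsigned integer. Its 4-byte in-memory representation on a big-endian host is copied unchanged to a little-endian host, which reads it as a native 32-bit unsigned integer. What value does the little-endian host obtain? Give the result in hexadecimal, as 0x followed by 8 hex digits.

1646585220 in 32-bit hexadecimal is 0x6224E584.
Stored big-endian, the bytes at ascending addresses are 62 24 E5 84.
Read back as little-endian, the first byte is least significant, giving 0x84E52462.

0x84E52462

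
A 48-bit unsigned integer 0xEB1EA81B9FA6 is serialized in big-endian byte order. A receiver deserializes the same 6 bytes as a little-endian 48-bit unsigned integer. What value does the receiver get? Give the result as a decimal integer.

Stored big-endian, the bytes at ascending addresses are EB 1E A8 1B 9F A6.
Read back as little-endian, the first byte is least significant, giving 0xA69F1BA81EEB.
0xA69F1BA81EEB = 183202294013675.

183202294013675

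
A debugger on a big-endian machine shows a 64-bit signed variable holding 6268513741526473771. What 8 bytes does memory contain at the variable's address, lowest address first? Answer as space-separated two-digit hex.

6268513741526473771 in hexadecimal, padded to 64 bits, is 0x56FE3C0931571C2B.
Split into bytes (most-significant first): 56 FE 3C 09 31 57 1C 2B.
Big-endian: lowest address holds the most-significant byte.
So the memory order matches the most-significant-first order: 56 FE 3C 09 31 57 1C 2B.

56 FE 3C 09 31 57 1C 2B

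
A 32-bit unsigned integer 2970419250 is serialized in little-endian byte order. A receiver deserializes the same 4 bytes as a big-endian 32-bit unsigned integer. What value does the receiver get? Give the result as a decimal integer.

2970419250 in 32-bit hexadecimal is 0xB10D0032.
Stored little-endian, the bytes at ascending addresses are 32 00 0D B1.
Read back as big-endian, the last byte is least significant, giving 0x32000DB1.
0x32000DB1 = 838864305.

838864305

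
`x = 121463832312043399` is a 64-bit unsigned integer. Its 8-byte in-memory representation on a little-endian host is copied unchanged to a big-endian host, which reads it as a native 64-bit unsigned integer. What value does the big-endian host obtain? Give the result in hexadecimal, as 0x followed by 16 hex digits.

121463832312043399 in 64-bit hexadecimal is 0x01AF86B642045787.
Stored little-endian, the bytes at ascending addresses are 87 57 04 42 B6 86 AF 01.
Read back as big-endian, the last byte is least significant, giving 0x87570442B686AF01.

0x87570442B686AF01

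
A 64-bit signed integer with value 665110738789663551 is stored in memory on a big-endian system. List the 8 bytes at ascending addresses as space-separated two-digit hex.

09 3A F2 B1 69 DB 03 3F

665110738789663551 in hexadecimal, padded to 64 bits, is 0x093AF2B169DB033F.
Split into bytes (most-significant first): 09 3A F2 B1 69 DB 03 3F.
Big-endian stores the most-significant byte at the lowest address.
So the memory order matches the most-significant-first order: 09 3A F2 B1 69 DB 03 3F.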